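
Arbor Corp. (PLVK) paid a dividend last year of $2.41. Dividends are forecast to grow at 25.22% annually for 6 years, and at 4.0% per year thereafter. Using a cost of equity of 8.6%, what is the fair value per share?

$152.56

Two-stage DDM. Project D₁…D_6 at 0.2522, terminal growth 0.04, discount at r = 0.086.
D_1 = 3.0178
D_2 = 3.7789
D_3 = 4.7319
D_4 = 5.9253
D_5 = 7.4197
D_6 = 9.2909
Terminal value at t=6: TV = D_7/(r−g) = 9.6626/(0.086−0.04) = 210.0558
P₀ = 3.0178/(1+0.086)^1 + 3.7789/(1+0.086)^2 + 4.7319/(1+0.086)^3 + 5.9253/(1+0.086)^4 + 7.4197/(1+0.086)^5 + 9.2909/(1+0.086)^6 + 210.0558/(1+0.086)^6 = 152.5554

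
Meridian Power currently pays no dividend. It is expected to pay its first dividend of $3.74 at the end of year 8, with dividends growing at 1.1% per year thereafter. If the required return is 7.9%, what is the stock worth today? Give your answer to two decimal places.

Deferred-dividend DDM. At t=7 the remaining stream is a growing perpetuity with first payment D_8 = 3.74.
V_7 = D_8/(r−g) = 3.74/(0.079−0.011) = 55.0000
P₀ = V_7/(1+r)^7 = 55.0000/(1+0.079)^7 = 32.3007

$32.30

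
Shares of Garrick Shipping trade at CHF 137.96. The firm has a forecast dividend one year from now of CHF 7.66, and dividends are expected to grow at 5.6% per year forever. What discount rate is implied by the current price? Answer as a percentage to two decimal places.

11.15%

Rearranging the constant-growth DDM: r = D₁/P₀ + g.
r = 7.6600 / 137.96 + 0.056 = 0.05552 + 0.056 = 0.11152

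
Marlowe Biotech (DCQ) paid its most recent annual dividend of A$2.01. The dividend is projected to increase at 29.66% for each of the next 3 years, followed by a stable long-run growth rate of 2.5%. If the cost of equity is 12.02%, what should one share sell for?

A$41.70

Two-stage DDM. Project D₁…D_3 at 0.2966, terminal growth 0.025, discount at r = 0.1202.
D_1 = 2.6062
D_2 = 3.3792
D_3 = 4.3814
Terminal value at t=3: TV = D_4/(r−g) = 4.4909/(0.1202−0.025) = 47.1738
P₀ = 2.6062/(1+0.1202)^1 + 3.3792/(1+0.1202)^2 + 4.3814/(1+0.1202)^3 + 47.1738/(1+0.1202)^3 = 41.6957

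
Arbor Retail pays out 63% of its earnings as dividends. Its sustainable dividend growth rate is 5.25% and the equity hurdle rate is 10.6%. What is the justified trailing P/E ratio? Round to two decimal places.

12.39

Justified trailing P/E = b(1+g)/(r−g) = 0.63×(1+0.0525)/(0.106−0.0525) = 12.3939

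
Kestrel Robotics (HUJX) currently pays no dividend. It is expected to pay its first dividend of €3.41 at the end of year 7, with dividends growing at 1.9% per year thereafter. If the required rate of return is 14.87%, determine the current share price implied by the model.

Deferred-dividend DDM. At t=6 the remaining stream is a growing perpetuity with first payment D_7 = 3.41.
V_6 = D_7/(r−g) = 3.41/(0.1487−0.019) = 26.2914
P₀ = V_6/(1+r)^6 = 26.2914/(1+0.1487)^6 = 11.4439

€11.44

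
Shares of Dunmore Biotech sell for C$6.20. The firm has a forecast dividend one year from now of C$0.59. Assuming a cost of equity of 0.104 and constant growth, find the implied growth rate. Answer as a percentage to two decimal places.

From P₀ = D₁/(r − g), the implied growth is g = r − D₁/P₀.
g = 0.104 − 0.59/6.20 = 0.104 − 0.09516 = 0.00884

0.88%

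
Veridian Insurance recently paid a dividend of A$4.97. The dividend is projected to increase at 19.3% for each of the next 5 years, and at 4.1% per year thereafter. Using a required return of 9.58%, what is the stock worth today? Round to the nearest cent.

Two-stage DDM. Project D₁…D_5 at 0.193, terminal growth 0.041, discount at r = 0.0958.
D_1 = 5.9292
D_2 = 7.0735
D_3 = 8.4387
D_4 = 10.0674
D_5 = 12.0104
Terminal value at t=5: TV = D_6/(r−g) = 12.5029/(0.0958−0.041) = 228.1544
P₀ = 5.9292/(1+0.0958)^1 + 7.0735/(1+0.0958)^2 + 8.4387/(1+0.0958)^3 + 10.0674/(1+0.0958)^4 + 12.0104/(1+0.0958)^5 + 228.1544/(1+0.0958)^5 = 176.7004

A$176.70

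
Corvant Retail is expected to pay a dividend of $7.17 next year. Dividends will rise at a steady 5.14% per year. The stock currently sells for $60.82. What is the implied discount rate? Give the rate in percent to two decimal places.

16.93%

Rearranging the constant-growth DDM: r = D₁/P₀ + g.
r = 7.1700 / 60.82 + 0.0514 = 0.11789 + 0.0514 = 0.16929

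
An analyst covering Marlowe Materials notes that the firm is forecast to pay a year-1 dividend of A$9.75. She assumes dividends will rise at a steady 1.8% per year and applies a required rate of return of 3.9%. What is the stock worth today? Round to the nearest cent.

A$464.29

Gordon growth model: P₀ = D₁/(r − g), with D₁ = 9.75 given directly.
P₀ = 9.7500 / (0.039 − 0.018) = 9.7500 / 0.021 = 464.2857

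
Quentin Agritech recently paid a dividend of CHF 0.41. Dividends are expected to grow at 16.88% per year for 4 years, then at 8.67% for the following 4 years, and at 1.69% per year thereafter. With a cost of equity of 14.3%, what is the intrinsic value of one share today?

CHF 6.27

Three-stage DDM. Project D₁…D_8; terminal Gordon value at t=8 with g = 0.0169; discount at r = 0.143.
D_1 = 0.4792
D_2 = 0.5601
D_3 = 0.6546
D_4 = 0.7651
D_5 = 0.8315
D_6 = 0.9036
D_7 = 0.9819
D_8 = 1.0670
TV_8 = 1.0851/(0.143−0.0169) = 8.6049
P₀ = Σ Dₜ/(1+r)ᵗ + TV_8/(1+r)^8 = 6.2714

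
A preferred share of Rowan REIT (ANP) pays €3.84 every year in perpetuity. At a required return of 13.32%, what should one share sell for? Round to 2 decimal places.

€28.83

Zero-growth DDM (perpetuity): P₀ = D/r = 3.84 / 0.1332 = 28.8288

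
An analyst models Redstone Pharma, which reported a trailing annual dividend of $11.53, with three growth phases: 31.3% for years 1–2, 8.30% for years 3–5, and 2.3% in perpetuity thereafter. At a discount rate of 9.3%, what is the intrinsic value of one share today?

$316.05

Three-stage DDM. Project D₁…D_5; terminal Gordon value at t=5 with g = 0.023; discount at r = 0.093.
D_1 = 15.1389
D_2 = 19.8774
D_3 = 21.5272
D_4 = 23.3139
D_5 = 25.2490
TV_5 = 25.8297/(0.093−0.023) = 368.9961
P₀ = Σ Dₜ/(1+r)ᵗ + TV_5/(1+r)^5 = 316.0465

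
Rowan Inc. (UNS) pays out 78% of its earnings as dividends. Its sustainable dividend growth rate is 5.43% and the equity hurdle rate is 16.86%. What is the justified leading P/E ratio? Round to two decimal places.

Justified leading P/E = b/(r−g) = 0.78/(0.1686−0.0543) = 6.8241

6.82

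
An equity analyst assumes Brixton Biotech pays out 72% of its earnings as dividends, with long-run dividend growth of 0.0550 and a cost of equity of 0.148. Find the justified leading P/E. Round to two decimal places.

Justified leading P/E = b/(r−g) = 0.72/(0.148−0.055) = 7.7419

7.74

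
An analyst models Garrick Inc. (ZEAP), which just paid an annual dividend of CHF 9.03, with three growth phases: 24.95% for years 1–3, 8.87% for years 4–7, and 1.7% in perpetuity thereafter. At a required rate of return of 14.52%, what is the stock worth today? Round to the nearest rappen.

Three-stage DDM. Project D₁…D_7; terminal Gordon value at t=7 with g = 0.017; discount at r = 0.1452.
D_1 = 11.2830
D_2 = 14.0981
D_3 = 17.6156
D_4 = 19.1781
D_5 = 20.8792
D_6 = 22.7311
D_7 = 24.7474
TV_7 = 25.1681/(0.1452−0.017) = 196.3190
P₀ = Σ Dₜ/(1+r)ᵗ + TV_7/(1+r)^7 = 149.7344

CHF 149.73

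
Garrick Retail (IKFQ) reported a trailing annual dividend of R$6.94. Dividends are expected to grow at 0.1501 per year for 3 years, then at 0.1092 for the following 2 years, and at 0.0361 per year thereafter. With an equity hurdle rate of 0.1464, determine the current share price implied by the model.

Three-stage DDM. Project D₁…D_5; terminal Gordon value at t=5 with g = 0.0361; discount at r = 0.1464.
D_1 = 7.9817
D_2 = 9.1797
D_3 = 10.5576
D_4 = 11.7105
D_5 = 12.9893
TV_5 = 13.4582/(0.1464−0.0361) = 122.0147
P₀ = Σ Dₜ/(1+r)ᵗ + TV_5/(1+r)^5 = 95.9161

R$95.92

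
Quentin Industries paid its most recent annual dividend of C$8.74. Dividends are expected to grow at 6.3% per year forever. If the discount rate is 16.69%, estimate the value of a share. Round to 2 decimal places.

C$89.42

Gordon growth model: P₀ = D₁/(r − g). D₁ = 8.74 × (1 + 0.063) = 9.2906.
P₀ = 9.2906 / (0.1669 − 0.063) = 9.2906 / 0.1039 = 89.4189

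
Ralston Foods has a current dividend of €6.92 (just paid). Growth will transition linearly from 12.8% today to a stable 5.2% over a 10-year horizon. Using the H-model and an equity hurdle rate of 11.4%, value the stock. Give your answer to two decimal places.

H-model: P₀ = D₀[(1+g_L) + H(g_S−g_L)]/(r−g_L), with H = 10/2 = 5.
P₀ = 6.92 × [(1+0.052) + 5×(0.128−0.052)] / (0.114−0.052)
   = 6.92 × 1.4320 / 0.062 = 159.8297

€159.83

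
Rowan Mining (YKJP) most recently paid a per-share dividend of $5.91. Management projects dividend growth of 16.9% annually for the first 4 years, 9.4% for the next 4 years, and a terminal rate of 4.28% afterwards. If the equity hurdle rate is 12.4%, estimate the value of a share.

$131.66

Three-stage DDM. Project D₁…D_8; terminal Gordon value at t=8 with g = 0.0428; discount at r = 0.124.
D_1 = 6.9088
D_2 = 8.0764
D_3 = 9.4413
D_4 = 11.0369
D_5 = 12.0743
D_6 = 13.2093
D_7 = 14.4510
D_8 = 15.8094
TV_8 = 16.4860/(0.124−0.0428) = 203.0298
P₀ = Σ Dₜ/(1+r)ᵗ + TV_8/(1+r)^8 = 131.6597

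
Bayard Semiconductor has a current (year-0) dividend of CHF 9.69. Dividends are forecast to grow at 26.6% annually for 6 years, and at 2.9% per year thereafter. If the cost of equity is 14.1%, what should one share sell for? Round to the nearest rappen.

Two-stage DDM. Project D₁…D_6 at 0.266, terminal growth 0.029, discount at r = 0.141.
D_1 = 12.2675
D_2 = 15.5307
D_3 = 19.6619
D_4 = 24.8919
D_5 = 31.5132
D_6 = 39.8957
Terminal value at t=6: TV = D_7/(r−g) = 41.0527/(0.141−0.029) = 366.5417
P₀ = 12.2675/(1+0.141)^1 + 15.5307/(1+0.141)^2 + 19.6619/(1+0.141)^3 + 24.8919/(1+0.141)^4 + 31.5132/(1+0.141)^5 + 39.8957/(1+0.141)^6 + 366.5417/(1+0.141)^6 = 251.0950

CHF 251.09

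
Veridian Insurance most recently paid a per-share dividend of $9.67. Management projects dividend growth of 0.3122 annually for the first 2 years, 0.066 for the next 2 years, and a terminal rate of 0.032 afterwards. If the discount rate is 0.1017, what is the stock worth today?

$241.52

Three-stage DDM. Project D₁…D_4; terminal Gordon value at t=4 with g = 0.032; discount at r = 0.1017.
D_1 = 12.6890
D_2 = 16.6505
D_3 = 17.7494
D_4 = 18.9209
TV_4 = 19.5263/(0.1017−0.032) = 280.1482
P₀ = Σ Dₜ/(1+r)ᵗ + TV_4/(1+r)^4 = 241.5200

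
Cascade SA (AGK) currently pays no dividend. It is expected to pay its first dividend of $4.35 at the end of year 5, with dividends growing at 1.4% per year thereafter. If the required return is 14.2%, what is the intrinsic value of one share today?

$19.98

Deferred-dividend DDM. At t=4 the remaining stream is a growing perpetuity with first payment D_5 = 4.35.
V_4 = D_5/(r−g) = 4.35/(0.142−0.014) = 33.9844
P₀ = V_4/(1+r)^4 = 33.9844/(1+0.142)^4 = 19.9809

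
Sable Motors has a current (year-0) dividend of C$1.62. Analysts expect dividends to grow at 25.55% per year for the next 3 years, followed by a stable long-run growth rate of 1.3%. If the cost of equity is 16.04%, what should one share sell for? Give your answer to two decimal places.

Two-stage DDM. Project D₁…D_3 at 0.2555, terminal growth 0.013, discount at r = 0.1604.
D_1 = 2.0339
D_2 = 2.5536
D_3 = 3.2060
Terminal value at t=3: TV = D_4/(r−g) = 3.2477/(0.1604−0.013) = 22.0332
P₀ = 2.0339/(1+0.1604)^1 + 2.5536/(1+0.1604)^2 + 3.2060/(1+0.1604)^3 + 22.0332/(1+0.1604)^3 = 19.8021

C$19.80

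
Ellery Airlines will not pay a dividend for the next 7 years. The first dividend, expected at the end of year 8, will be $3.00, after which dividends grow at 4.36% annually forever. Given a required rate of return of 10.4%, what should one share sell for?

Deferred-dividend DDM. At t=7 the remaining stream is a growing perpetuity with first payment D_8 = 3.00.
V_7 = D_8/(r−g) = 3.00/(0.104−0.0436) = 49.6689
P₀ = V_7/(1+r)^7 = 49.6689/(1+0.104)^7 = 24.8485

$24.85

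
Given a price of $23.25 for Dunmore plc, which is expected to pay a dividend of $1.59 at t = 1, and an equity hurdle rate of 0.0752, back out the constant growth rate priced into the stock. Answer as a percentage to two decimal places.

0.68%

From P₀ = D₁/(r − g), the implied growth is g = r − D₁/P₀.
g = 0.0752 − 1.59/23.25 = 0.0752 − 0.06839 = 0.00681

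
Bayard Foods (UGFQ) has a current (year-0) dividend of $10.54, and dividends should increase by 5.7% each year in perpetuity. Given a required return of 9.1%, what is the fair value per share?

Gordon growth model: P₀ = D₁/(r − g). D₁ = 10.54 × (1 + 0.057) = 11.1408.
P₀ = 11.1408 / (0.091 − 0.057) = 11.1408 / 0.034 = 327.6700

$327.67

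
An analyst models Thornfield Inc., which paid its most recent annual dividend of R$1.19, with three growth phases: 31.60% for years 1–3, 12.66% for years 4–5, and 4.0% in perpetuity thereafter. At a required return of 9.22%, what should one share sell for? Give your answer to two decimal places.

Three-stage DDM. Project D₁…D_5; terminal Gordon value at t=5 with g = 0.04; discount at r = 0.0922.
D_1 = 1.5660
D_2 = 2.0609
D_3 = 2.7122
D_4 = 3.0555
D_5 = 3.4423
TV_5 = 3.5800/(0.0922−0.04) = 68.5831
P₀ = Σ Dₜ/(1+r)ᵗ + TV_5/(1+r)^5 = 53.7324

R$53.73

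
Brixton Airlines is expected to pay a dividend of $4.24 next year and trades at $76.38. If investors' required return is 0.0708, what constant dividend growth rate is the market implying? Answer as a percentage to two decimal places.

From P₀ = D₁/(r − g), the implied growth is g = r − D₁/P₀.
g = 0.0708 − 4.24/76.38 = 0.0708 − 0.05551 = 0.01529

1.53%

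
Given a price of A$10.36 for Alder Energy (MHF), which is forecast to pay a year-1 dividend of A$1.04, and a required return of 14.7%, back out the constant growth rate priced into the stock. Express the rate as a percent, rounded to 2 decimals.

From P₀ = D₁/(r − g), the implied growth is g = r − D₁/P₀.
g = 0.147 − 1.04/10.36 = 0.147 − 0.10039 = 0.04661

4.66%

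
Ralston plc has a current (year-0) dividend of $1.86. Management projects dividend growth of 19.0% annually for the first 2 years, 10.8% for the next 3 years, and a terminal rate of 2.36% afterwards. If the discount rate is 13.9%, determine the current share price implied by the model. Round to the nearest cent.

Three-stage DDM. Project D₁…D_5; terminal Gordon value at t=5 with g = 0.0236; discount at r = 0.139.
D_1 = 2.2134
D_2 = 2.6339
D_3 = 2.9184
D_4 = 3.2336
D_5 = 3.5828
TV_5 = 3.6674/(0.139−0.0236) = 31.7798
P₀ = Σ Dₜ/(1+r)ᵗ + TV_5/(1+r)^5 = 26.3169

$26.32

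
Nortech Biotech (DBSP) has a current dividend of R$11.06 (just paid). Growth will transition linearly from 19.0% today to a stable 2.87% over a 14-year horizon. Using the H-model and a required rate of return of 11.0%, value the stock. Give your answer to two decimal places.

H-model: P₀ = D₀[(1+g_L) + H(g_S−g_L)]/(r−g_L), with H = 14/2 = 7.
P₀ = 11.06 × [(1+0.0287) + 7×(0.19−0.0287)] / (0.11−0.0287)
   = 11.06 × 2.1578 / 0.0813 = 293.5457

R$293.55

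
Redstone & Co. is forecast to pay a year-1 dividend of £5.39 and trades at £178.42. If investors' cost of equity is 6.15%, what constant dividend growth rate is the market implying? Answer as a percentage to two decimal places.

3.13%

From P₀ = D₁/(r − g), the implied growth is g = r − D₁/P₀.
g = 0.0615 − 5.39/178.42 = 0.0615 − 0.03021 = 0.03129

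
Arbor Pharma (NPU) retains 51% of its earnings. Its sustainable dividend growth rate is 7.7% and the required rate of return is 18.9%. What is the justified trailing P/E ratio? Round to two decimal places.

4.71

Payout ratio b = 1 − 0.51 = 0.49.
Justified trailing P/E = b(1+g)/(r−g) = 0.49×(1+0.077)/(0.189−0.077) = 4.7119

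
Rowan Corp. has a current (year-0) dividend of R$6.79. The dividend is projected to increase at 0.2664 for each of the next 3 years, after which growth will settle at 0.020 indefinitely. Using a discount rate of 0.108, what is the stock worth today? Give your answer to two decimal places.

Two-stage DDM. Project D₁…D_3 at 0.2664, terminal growth 0.02, discount at r = 0.108.
D_1 = 8.5989
D_2 = 10.8896
D_3 = 13.7906
Terminal value at t=3: TV = D_4/(r−g) = 14.0664/(0.108−0.02) = 159.8453
P₀ = 8.5989/(1+0.108)^1 + 10.8896/(1+0.108)^2 + 13.7906/(1+0.108)^3 + 159.8453/(1+0.108)^3 = 144.2807

R$144.28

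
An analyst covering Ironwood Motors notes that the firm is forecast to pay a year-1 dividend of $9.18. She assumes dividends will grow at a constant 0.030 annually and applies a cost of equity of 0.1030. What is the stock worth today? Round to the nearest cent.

$125.75

Gordon growth model: P₀ = D₁/(r − g), with D₁ = 9.18 given directly.
P₀ = 9.1800 / (0.103 − 0.03) = 9.1800 / 0.073 = 125.7534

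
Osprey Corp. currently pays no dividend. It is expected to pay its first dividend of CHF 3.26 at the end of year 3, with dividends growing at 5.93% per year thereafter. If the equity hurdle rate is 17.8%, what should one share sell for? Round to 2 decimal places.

CHF 19.79

Deferred-dividend DDM. At t=2 the remaining stream is a growing perpetuity with first payment D_3 = 3.26.
V_2 = D_3/(r−g) = 3.26/(0.178−0.0593) = 27.4642
P₀ = V_2/(1+r)^2 = 27.4642/(1+0.178)^2 = 19.7914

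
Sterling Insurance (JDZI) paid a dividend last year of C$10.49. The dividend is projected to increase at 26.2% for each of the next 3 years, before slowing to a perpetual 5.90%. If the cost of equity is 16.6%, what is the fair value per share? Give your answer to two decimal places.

C$168.58

Two-stage DDM. Project D₁…D_3 at 0.262, terminal growth 0.059, discount at r = 0.166.
D_1 = 13.2384
D_2 = 16.7068
D_3 = 21.0840
Terminal value at t=3: TV = D_4/(r−g) = 22.3280/(0.166−0.059) = 208.6727
P₀ = 13.2384/(1+0.166)^1 + 16.7068/(1+0.166)^2 + 21.0840/(1+0.166)^3 + 208.6727/(1+0.166)^3 = 168.5769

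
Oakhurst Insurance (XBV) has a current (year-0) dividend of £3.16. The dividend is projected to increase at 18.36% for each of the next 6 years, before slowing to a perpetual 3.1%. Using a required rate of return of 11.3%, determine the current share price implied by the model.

Two-stage DDM. Project D₁…D_6 at 0.1836, terminal growth 0.031, discount at r = 0.113.
D_1 = 3.7402
D_2 = 4.4269
D_3 = 5.2396
D_4 = 6.2016
D_5 = 7.3403
D_6 = 8.6879
Terminal value at t=6: TV = D_7/(r−g) = 8.9573/(0.113−0.031) = 109.2350
P₀ = 3.7402/(1+0.113)^1 + 4.4269/(1+0.113)^2 + 5.2396/(1+0.113)^3 + 6.2016/(1+0.113)^4 + 7.3403/(1+0.113)^5 + 8.6879/(1+0.113)^6 + 109.2350/(1+0.113)^6 = 81.1070

£81.11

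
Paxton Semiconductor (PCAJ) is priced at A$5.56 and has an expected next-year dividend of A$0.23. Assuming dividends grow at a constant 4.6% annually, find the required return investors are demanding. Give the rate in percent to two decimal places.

8.74%

Rearranging the constant-growth DDM: r = D₁/P₀ + g.
r = 0.2300 / 5.56 + 0.046 = 0.04137 + 0.046 = 0.08737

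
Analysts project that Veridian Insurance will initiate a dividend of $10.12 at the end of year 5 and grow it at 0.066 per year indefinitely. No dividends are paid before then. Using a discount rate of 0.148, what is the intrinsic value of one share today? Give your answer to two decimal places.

Deferred-dividend DDM. At t=4 the remaining stream is a growing perpetuity with first payment D_5 = 10.12.
V_4 = D_5/(r−g) = 10.12/(0.148−0.066) = 123.4146
P₀ = V_4/(1+r)^4 = 123.4146/(1+0.148)^4 = 71.0557

$71.06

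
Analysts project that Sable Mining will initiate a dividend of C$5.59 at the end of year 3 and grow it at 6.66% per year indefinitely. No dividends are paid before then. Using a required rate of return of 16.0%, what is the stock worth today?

Deferred-dividend DDM. At t=2 the remaining stream is a growing perpetuity with first payment D_3 = 5.59.
V_2 = D_3/(r−g) = 5.59/(0.16−0.0666) = 59.8501
P₀ = V_2/(1+r)^2 = 59.8501/(1+0.16)^2 = 44.4784

C$44.48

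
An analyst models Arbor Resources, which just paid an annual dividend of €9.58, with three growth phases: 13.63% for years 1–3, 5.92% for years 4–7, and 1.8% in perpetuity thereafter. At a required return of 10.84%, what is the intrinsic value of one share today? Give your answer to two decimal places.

Three-stage DDM. Project D₁…D_7; terminal Gordon value at t=7 with g = 0.018; discount at r = 0.1084.
D_1 = 10.8858
D_2 = 12.3695
D_3 = 14.0554
D_4 = 14.8875
D_5 = 15.7689
D_6 = 16.7024
D_7 = 17.6912
TV_7 = 18.0096/(0.1084−0.018) = 199.2213
P₀ = Σ Dₜ/(1+r)ᵗ + TV_7/(1+r)^7 = 164.0461

€164.05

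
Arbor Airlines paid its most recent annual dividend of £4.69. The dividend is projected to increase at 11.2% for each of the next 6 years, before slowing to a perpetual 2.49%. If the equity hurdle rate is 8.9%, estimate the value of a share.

Two-stage DDM. Project D₁…D_6 at 0.112, terminal growth 0.0249, discount at r = 0.089.
D_1 = 5.2153
D_2 = 5.7994
D_3 = 6.4489
D_4 = 7.1712
D_5 = 7.9744
D_6 = 8.8675
Terminal value at t=6: TV = D_7/(r−g) = 9.0883/(0.089−0.0249) = 141.7833
P₀ = 5.2153/(1+0.089)^1 + 5.7994/(1+0.089)^2 + 6.4489/(1+0.089)^3 + 7.1712/(1+0.089)^4 + 7.9744/(1+0.089)^5 + 8.8675/(1+0.089)^6 + 141.7833/(1+0.089)^6 = 115.3025

£115.30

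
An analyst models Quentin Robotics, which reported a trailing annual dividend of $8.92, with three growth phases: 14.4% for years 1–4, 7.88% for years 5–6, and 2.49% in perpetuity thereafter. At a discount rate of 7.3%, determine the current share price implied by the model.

$313.47

Three-stage DDM. Project D₁…D_6; terminal Gordon value at t=6 with g = 0.0249; discount at r = 0.073.
D_1 = 10.2045
D_2 = 11.6739
D_3 = 13.3550
D_4 = 15.2781
D_5 = 16.4820
D_6 = 17.7808
TV_6 = 18.2235/(0.073−0.0249) = 378.8674
P₀ = Σ Dₜ/(1+r)ᵗ + TV_6/(1+r)^6 = 313.4746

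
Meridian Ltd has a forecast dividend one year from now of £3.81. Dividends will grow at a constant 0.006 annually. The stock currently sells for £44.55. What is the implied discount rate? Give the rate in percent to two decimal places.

9.15%

Rearranging the constant-growth DDM: r = D₁/P₀ + g.
r = 3.8100 / 44.55 + 0.006 = 0.08552 + 0.006 = 0.09152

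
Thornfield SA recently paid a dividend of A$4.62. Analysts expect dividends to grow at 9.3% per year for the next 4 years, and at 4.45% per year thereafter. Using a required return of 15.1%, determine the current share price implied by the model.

Two-stage DDM. Project D₁…D_4 at 0.093, terminal growth 0.0445, discount at r = 0.151.
D_1 = 5.0497
D_2 = 5.5193
D_3 = 6.0326
D_4 = 6.5936
Terminal value at t=4: TV = D_5/(r−g) = 6.8870/(0.151−0.0445) = 64.6668
P₀ = 5.0497/(1+0.151)^1 + 5.5193/(1+0.151)^2 + 6.0326/(1+0.151)^3 + 6.5936/(1+0.151)^4 + 64.6668/(1+0.151)^4 = 53.1115

A$53.11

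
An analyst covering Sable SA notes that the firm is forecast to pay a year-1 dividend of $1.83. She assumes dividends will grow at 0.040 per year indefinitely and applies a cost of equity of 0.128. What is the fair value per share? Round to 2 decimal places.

$20.80

Gordon growth model: P₀ = D₁/(r − g), with D₁ = 1.83 given directly.
P₀ = 1.8300 / (0.128 − 0.04) = 1.8300 / 0.088 = 20.7955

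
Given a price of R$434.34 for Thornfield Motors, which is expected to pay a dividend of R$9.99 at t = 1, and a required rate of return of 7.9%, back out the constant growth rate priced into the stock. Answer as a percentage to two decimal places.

From P₀ = D₁/(r − g), the implied growth is g = r − D₁/P₀.
g = 0.079 − 9.99/434.34 = 0.079 − 0.02300 = 0.05600

5.60%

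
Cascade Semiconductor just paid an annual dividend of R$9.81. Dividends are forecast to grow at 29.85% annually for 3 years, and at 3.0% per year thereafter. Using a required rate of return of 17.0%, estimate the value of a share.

Two-stage DDM. Project D₁…D_3 at 0.2985, terminal growth 0.03, discount at r = 0.17.
D_1 = 12.7383
D_2 = 16.5407
D_3 = 21.4781
Terminal value at t=3: TV = D_4/(r−g) = 22.1224/(0.17−0.03) = 158.0171
P₀ = 12.7383/(1+0.17)^1 + 16.5407/(1+0.17)^2 + 21.4781/(1+0.17)^3 + 158.0171/(1+0.17)^3 = 135.0421

R$135.04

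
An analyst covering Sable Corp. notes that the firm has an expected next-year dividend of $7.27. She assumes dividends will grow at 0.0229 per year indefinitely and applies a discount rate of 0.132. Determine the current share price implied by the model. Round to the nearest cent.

$66.64

Gordon growth model: P₀ = D₁/(r − g), with D₁ = 7.27 given directly.
P₀ = 7.2700 / (0.132 − 0.0229) = 7.2700 / 0.1091 = 66.6361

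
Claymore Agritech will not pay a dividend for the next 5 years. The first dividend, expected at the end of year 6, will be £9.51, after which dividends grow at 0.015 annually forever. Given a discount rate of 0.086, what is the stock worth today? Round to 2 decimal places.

Deferred-dividend DDM. At t=5 the remaining stream is a growing perpetuity with first payment D_6 = 9.51.
V_5 = D_6/(r−g) = 9.51/(0.086−0.015) = 133.9437
P₀ = V_5/(1+r)^5 = 133.9437/(1+0.086)^5 = 88.6693

£88.67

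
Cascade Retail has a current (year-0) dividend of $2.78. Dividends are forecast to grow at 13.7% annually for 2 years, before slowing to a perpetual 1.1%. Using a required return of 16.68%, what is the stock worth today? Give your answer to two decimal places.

$22.48

Two-stage DDM. Project D₁…D_2 at 0.137, terminal growth 0.011, discount at r = 0.1668.
D_1 = 3.1609
D_2 = 3.5939
Terminal value at t=2: TV = D_3/(r−g) = 3.6334/(0.1668−0.011) = 23.3211
P₀ = 3.1609/(1+0.1668)^1 + 3.5939/(1+0.1668)^2 + 23.3211/(1+0.1668)^2 = 22.4788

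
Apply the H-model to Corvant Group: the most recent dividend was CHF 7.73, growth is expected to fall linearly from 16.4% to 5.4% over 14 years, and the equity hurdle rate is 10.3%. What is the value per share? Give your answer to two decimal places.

CHF 287.75

H-model: P₀ = D₀[(1+g_L) + H(g_S−g_L)]/(r−g_L), with H = 14/2 = 7.
P₀ = 7.73 × [(1+0.054) + 7×(0.164−0.054)] / (0.103−0.054)
   = 7.73 × 1.8240 / 0.049 = 287.7453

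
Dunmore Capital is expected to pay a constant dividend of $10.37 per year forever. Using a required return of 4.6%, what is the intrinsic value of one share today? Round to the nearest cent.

Zero-growth DDM (perpetuity): P₀ = D/r = 10.37 / 0.046 = 225.4348

$225.43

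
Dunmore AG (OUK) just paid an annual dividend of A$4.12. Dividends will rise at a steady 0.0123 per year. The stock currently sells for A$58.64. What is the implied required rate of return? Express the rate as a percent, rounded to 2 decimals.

Rearranging the constant-growth DDM: r = D₁/P₀ + g.
D₁ = 4.12 × (1 + 0.0123) = 4.1707.
r = 4.1707 / 58.64 + 0.0123 = 0.07112 + 0.0123 = 0.08342

8.34%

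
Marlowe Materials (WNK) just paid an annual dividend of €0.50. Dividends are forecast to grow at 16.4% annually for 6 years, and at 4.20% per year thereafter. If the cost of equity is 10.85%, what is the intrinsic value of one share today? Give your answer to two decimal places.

€14.07

Two-stage DDM. Project D₁…D_6 at 0.164, terminal growth 0.042, discount at r = 0.1085.
D_1 = 0.5820
D_2 = 0.6774
D_3 = 0.7885
D_4 = 0.9179
D_5 = 1.0684
D_6 = 1.2436
Terminal value at t=6: TV = D_7/(r−g) = 1.2959/(0.1085−0.042) = 19.4865
P₀ = 0.5820/(1+0.1085)^1 + 0.6774/(1+0.1085)^2 + 0.7885/(1+0.1085)^3 + 0.9179/(1+0.1085)^4 + 1.0684/(1+0.1085)^5 + 1.2436/(1+0.1085)^6 + 19.4865/(1+0.1085)^6 = 14.0750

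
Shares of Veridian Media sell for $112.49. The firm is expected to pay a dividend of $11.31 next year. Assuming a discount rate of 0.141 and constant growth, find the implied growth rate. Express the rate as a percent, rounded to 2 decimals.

From P₀ = D₁/(r − g), the implied growth is g = r − D₁/P₀.
g = 0.141 − 11.31/112.49 = 0.141 − 0.10054 = 0.04046

4.05%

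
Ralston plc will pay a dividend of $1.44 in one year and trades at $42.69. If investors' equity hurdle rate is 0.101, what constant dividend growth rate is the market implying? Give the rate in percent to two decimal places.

6.73%

From P₀ = D₁/(r − g), the implied growth is g = r − D₁/P₀.
g = 0.101 − 1.44/42.69 = 0.101 − 0.03373 = 0.06727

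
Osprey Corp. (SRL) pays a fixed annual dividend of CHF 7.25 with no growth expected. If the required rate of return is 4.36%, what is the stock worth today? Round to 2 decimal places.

CHF 166.28

Zero-growth DDM (perpetuity): P₀ = D/r = 7.25 / 0.0436 = 166.2844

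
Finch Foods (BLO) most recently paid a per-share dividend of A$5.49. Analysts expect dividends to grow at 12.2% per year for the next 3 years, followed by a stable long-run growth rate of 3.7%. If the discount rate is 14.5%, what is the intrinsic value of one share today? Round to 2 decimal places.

Two-stage DDM. Project D₁…D_3 at 0.122, terminal growth 0.037, discount at r = 0.145.
D_1 = 6.1598
D_2 = 6.9113
D_3 = 7.7544
Terminal value at t=3: TV = D_4/(r−g) = 8.0414/(0.145−0.037) = 74.4571
P₀ = 6.1598/(1+0.145)^1 + 6.9113/(1+0.145)^2 + 7.7544/(1+0.145)^3 + 74.4571/(1+0.145)^3 = 65.4180

A$65.42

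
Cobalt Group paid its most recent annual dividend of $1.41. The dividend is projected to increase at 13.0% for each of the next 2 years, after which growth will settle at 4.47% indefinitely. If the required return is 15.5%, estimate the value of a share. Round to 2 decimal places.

Two-stage DDM. Project D₁…D_2 at 0.13, terminal growth 0.0447, discount at r = 0.155.
D_1 = 1.5933
D_2 = 1.8004
Terminal value at t=2: TV = D_3/(r−g) = 1.8809/(0.155−0.0447) = 17.0527
P₀ = 1.5933/(1+0.155)^1 + 1.8004/(1+0.155)^2 + 17.0527/(1+0.155)^2 = 15.5120

$15.51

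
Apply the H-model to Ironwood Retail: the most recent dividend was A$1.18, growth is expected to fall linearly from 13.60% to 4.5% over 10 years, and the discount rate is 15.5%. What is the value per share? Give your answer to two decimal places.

A$16.09

H-model: P₀ = D₀[(1+g_L) + H(g_S−g_L)]/(r−g_L), with H = 10/2 = 5.
P₀ = 1.18 × [(1+0.045) + 5×(0.136−0.045)] / (0.155−0.045)
   = 1.18 × 1.5000 / 0.11 = 16.0909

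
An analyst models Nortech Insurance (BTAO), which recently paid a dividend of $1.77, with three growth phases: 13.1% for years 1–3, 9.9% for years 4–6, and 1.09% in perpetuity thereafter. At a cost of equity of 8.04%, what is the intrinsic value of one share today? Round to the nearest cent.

Three-stage DDM. Project D₁…D_6; terminal Gordon value at t=6 with g = 0.0109; discount at r = 0.0804.
D_1 = 2.0019
D_2 = 2.2641
D_3 = 2.5607
D_4 = 2.8142
D_5 = 3.0928
D_6 = 3.3990
TV_6 = 3.4361/(0.0804−0.0109) = 49.4399
P₀ = Σ Dₜ/(1+r)ᵗ + TV_6/(1+r)^6 = 43.2132

$43.21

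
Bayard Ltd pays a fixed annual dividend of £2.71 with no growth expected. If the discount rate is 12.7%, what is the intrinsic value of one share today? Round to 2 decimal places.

£21.34

Zero-growth DDM (perpetuity): P₀ = D/r = 2.71 / 0.127 = 21.3386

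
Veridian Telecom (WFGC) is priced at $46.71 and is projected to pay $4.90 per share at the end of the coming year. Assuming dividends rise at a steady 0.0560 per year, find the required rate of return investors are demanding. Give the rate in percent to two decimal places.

Rearranging the constant-growth DDM: r = D₁/P₀ + g.
r = 4.9000 / 46.71 + 0.056 = 0.10490 + 0.056 = 0.16090

16.09%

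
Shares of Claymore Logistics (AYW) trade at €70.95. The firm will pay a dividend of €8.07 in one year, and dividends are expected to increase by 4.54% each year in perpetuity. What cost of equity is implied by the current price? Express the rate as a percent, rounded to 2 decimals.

15.91%

Rearranging the constant-growth DDM: r = D₁/P₀ + g.
r = 8.0700 / 70.95 + 0.0454 = 0.11374 + 0.0454 = 0.15914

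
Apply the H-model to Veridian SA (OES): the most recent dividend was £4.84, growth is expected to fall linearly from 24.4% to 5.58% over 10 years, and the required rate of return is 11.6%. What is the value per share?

£160.54

H-model: P₀ = D₀[(1+g_L) + H(g_S−g_L)]/(r−g_L), with H = 10/2 = 5.
P₀ = 4.84 × [(1+0.0558) + 5×(0.244−0.0558)] / (0.116−0.0558)
   = 4.84 × 1.9968 / 0.0602 = 160.5401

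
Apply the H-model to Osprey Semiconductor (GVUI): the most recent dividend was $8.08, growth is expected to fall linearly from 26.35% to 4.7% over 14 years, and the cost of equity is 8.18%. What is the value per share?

$594.97

H-model: P₀ = D₀[(1+g_L) + H(g_S−g_L)]/(r−g_L), with H = 14/2 = 7.
P₀ = 8.08 × [(1+0.047) + 7×(0.2635−0.047)] / (0.0818−0.047)
   = 8.08 × 2.5625 / 0.0348 = 594.9713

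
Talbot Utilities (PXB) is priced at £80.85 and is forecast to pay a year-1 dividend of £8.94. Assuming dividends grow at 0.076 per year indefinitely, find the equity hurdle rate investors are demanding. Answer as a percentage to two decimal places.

18.66%

Rearranging the constant-growth DDM: r = D₁/P₀ + g.
r = 8.9400 / 80.85 + 0.076 = 0.11058 + 0.076 = 0.18658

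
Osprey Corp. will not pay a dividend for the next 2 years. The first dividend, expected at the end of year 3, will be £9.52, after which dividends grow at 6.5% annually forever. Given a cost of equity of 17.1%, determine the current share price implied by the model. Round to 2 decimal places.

Deferred-dividend DDM. At t=2 the remaining stream is a growing perpetuity with first payment D_3 = 9.52.
V_2 = D_3/(r−g) = 9.52/(0.171−0.065) = 89.8113
P₀ = V_2/(1+r)^2 = 89.8113/(1+0.171)^2 = 65.4964

£65.50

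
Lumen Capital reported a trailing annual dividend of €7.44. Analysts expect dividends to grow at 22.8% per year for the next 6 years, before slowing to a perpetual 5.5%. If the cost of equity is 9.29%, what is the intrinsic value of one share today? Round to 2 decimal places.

Two-stage DDM. Project D₁…D_6 at 0.228, terminal growth 0.055, discount at r = 0.0929.
D_1 = 9.1363
D_2 = 11.2194
D_3 = 13.7774
D_4 = 16.9187
D_5 = 20.7761
D_6 = 25.5131
Terminal value at t=6: TV = D_7/(r−g) = 26.9163/(0.0929−0.055) = 710.1930
P₀ = 9.1363/(1+0.0929)^1 + 11.2194/(1+0.0929)^2 + 13.7774/(1+0.0929)^3 + 16.9187/(1+0.0929)^4 + 20.7761/(1+0.0929)^5 + 25.5131/(1+0.0929)^6 + 710.1930/(1+0.0929)^6 = 485.2303

€485.23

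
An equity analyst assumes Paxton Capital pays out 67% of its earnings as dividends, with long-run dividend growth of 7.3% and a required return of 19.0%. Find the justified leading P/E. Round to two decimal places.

5.73

Justified leading P/E = b/(r−g) = 0.67/(0.19−0.073) = 5.7265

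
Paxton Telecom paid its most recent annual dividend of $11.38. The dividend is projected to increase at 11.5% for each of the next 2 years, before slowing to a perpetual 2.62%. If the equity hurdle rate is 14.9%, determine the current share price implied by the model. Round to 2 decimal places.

Two-stage DDM. Project D₁…D_2 at 0.115, terminal growth 0.0262, discount at r = 0.149.
D_1 = 12.6887
D_2 = 14.1479
Terminal value at t=2: TV = D_3/(r−g) = 14.5186/(0.149−0.0262) = 118.2294
P₀ = 12.6887/(1+0.149)^1 + 14.1479/(1+0.149)^2 + 118.2294/(1+0.149)^2 = 111.3139

$111.31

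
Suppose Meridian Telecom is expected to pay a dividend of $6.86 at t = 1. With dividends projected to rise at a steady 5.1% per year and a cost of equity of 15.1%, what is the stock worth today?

$68.60

Gordon growth model: P₀ = D₁/(r − g), with D₁ = 6.86 given directly.
P₀ = 6.8600 / (0.151 − 0.051) = 6.8600 / 0.1 = 68.6000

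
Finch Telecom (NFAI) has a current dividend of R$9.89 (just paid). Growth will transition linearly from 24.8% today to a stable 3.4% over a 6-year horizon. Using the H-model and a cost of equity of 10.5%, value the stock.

H-model: P₀ = D₀[(1+g_L) + H(g_S−g_L)]/(r−g_L), with H = 6/2 = 3.
P₀ = 9.89 × [(1+0.034) + 3×(0.248−0.034)] / (0.105−0.034)
   = 9.89 × 1.6760 / 0.071 = 233.4597

R$233.46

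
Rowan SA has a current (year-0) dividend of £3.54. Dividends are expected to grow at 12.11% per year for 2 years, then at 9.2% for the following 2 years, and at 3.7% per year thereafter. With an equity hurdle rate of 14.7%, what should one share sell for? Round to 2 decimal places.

Three-stage DDM. Project D₁…D_4; terminal Gordon value at t=4 with g = 0.037; discount at r = 0.147.
D_1 = 3.9687
D_2 = 4.4493
D_3 = 4.8586
D_4 = 5.3056
TV_4 = 5.5019/(0.147−0.037) = 50.0177
P₀ = Σ Dₜ/(1+r)ᵗ + TV_4/(1+r)^4 = 42.0253

£42.03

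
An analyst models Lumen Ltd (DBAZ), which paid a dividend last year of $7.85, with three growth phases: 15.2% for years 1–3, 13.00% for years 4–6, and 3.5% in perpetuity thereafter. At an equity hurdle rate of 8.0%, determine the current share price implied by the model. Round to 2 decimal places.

Three-stage DDM. Project D₁…D_6; terminal Gordon value at t=6 with g = 0.035; discount at r = 0.08.
D_1 = 9.0432
D_2 = 10.4178
D_3 = 12.0013
D_4 = 13.5614
D_5 = 15.3244
D_6 = 17.3166
TV_6 = 17.9227/(0.08−0.035) = 398.2816
P₀ = Σ Dₜ/(1+r)ᵗ + TV_6/(1+r)^6 = 309.1268

$309.13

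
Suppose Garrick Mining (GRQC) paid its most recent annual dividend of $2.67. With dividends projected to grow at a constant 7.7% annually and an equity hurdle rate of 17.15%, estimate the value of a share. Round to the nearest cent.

Gordon growth model: P₀ = D₁/(r − g). D₁ = 2.67 × (1 + 0.077) = 2.8756.
P₀ = 2.8756 / (0.1715 − 0.077) = 2.8756 / 0.0945 = 30.4295

$30.43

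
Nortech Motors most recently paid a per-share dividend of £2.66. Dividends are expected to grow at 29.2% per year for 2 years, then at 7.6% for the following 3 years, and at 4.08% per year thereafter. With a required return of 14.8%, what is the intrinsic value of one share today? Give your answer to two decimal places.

£42.19

Three-stage DDM. Project D₁…D_5; terminal Gordon value at t=5 with g = 0.0408; discount at r = 0.148.
D_1 = 3.4367
D_2 = 4.4402
D_3 = 4.7777
D_4 = 5.1408
D_5 = 5.5315
TV_5 = 5.7572/(0.148−0.0408) = 53.7052
P₀ = Σ Dₜ/(1+r)ᵗ + TV_5/(1+r)^5 = 42.1890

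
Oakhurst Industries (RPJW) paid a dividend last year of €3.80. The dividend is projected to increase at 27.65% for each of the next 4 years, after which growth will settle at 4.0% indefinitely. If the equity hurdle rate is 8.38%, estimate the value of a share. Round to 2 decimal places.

Two-stage DDM. Project D₁…D_4 at 0.2765, terminal growth 0.04, discount at r = 0.0838.
D_1 = 4.8507
D_2 = 6.1919
D_3 = 7.9040
D_4 = 10.0894
Terminal value at t=4: TV = D_5/(r−g) = 10.4930/(0.0838−0.04) = 239.5665
P₀ = 4.8507/(1+0.0838)^1 + 6.1919/(1+0.0838)^2 + 7.9040/(1+0.0838)^3 + 10.0894/(1+0.0838)^4 + 239.5665/(1+0.0838)^4 = 196.9002

€196.90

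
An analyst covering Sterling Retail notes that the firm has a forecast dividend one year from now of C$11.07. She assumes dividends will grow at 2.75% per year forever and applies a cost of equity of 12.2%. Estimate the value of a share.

C$117.14

Gordon growth model: P₀ = D₁/(r − g), with D₁ = 11.07 given directly.
P₀ = 11.0700 / (0.122 − 0.0275) = 11.0700 / 0.0945 = 117.1429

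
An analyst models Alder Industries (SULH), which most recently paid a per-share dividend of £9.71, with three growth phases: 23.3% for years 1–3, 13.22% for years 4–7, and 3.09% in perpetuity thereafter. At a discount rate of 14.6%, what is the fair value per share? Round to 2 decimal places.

£183.91

Three-stage DDM. Project D₁…D_7; terminal Gordon value at t=7 with g = 0.0309; discount at r = 0.146.
D_1 = 11.9724
D_2 = 14.7620
D_3 = 18.2016
D_4 = 20.6078
D_5 = 23.3322
D_6 = 26.4167
D_7 = 29.9089
TV_7 = 30.8331/(0.146−0.0309) = 267.8812
P₀ = Σ Dₜ/(1+r)ᵗ + TV_7/(1+r)^7 = 183.9093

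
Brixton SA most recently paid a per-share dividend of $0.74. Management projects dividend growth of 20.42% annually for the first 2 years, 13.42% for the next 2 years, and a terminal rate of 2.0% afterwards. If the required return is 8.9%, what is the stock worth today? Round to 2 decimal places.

Three-stage DDM. Project D₁…D_4; terminal Gordon value at t=4 with g = 0.02; discount at r = 0.089.
D_1 = 0.8911
D_2 = 1.0731
D_3 = 1.2171
D_4 = 1.3804
TV_4 = 1.4080/(0.089−0.02) = 20.4061
P₀ = Σ Dₜ/(1+r)ᵗ + TV_4/(1+r)^4 = 18.1564

$18.16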